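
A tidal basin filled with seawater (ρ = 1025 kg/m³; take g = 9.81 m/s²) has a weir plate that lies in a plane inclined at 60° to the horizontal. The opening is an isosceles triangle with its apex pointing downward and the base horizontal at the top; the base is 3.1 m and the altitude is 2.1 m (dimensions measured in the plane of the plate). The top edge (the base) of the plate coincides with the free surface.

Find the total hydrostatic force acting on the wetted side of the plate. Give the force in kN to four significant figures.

F ≈ 19.84 kN

γ = ρg = 1025 × 9.81 / 1000 = 10.05525 kN/m³.
Let θ = 60° be the plate's angle to the horizontal; measure y along the incline from where the plane meets the free surface. Vertical depth h = y·sinθ with sinθ = 0.866025.
With the apex down, the centroid sits h/3 = 2.1/3 = 0.7 m below the base (the top edge), so y_c = 0.7 m and h_c = 0.7 × 0.866025 = 0.606217 m.
A = ½ × 3.1 × 2.1 = 3.255 m².
Resultant F = γ·h_c·A = 10.05525 × 0.606217 × 3.255 = 19.8414 kN.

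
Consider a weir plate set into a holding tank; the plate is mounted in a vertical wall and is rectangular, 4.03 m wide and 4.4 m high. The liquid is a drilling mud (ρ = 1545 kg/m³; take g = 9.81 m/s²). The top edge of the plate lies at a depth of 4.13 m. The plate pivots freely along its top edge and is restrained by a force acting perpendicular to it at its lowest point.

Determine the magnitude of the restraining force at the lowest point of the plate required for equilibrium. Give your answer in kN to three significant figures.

P ≈ 949 kN

γ = ρg = 1545 × 9.81 / 1000 = 15.15645 kN/m³.
The centroid lies 4.4/2 = 2.2 m below the top edge, so the centroid depth is h_c = 4.13 + 2.2 = 6.33 m.
A = 4.03 × 4.4 = 17.732 m².
Resultant F = γ·h_c·A = 15.15645 × 6.33 × 17.732 = 1701.21 kN.
I_c = b·h³/12 = 4.03 × 4.4³/12 = 28.6076 m⁴.
Centre of pressure: y_p = y_c + I_c/(y_c·A) = 6.33 + 28.6076/(6.33 × 17.732) = 6.33 + 0.254871 = 6.58487 m along the plane.
The resultant acts 2.2 + 0.254871 = 2.45487 m (along the plate) below the hinge at the top edge, so the moment about the hinge is M = F × 2.45487 = 1701.21 × 2.45487 = 4176.25 kN·m.
A normal force at the bottom, 4.4 m from the hinge, must supply this moment: P = 4176.25/4.4 = 949.148 kN.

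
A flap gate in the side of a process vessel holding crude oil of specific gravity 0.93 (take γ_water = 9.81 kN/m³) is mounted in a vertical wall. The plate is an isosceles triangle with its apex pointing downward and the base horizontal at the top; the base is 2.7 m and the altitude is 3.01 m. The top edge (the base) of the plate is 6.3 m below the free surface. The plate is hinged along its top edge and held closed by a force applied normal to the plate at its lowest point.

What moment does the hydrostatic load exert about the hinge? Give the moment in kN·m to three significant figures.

M ≈ 290 kN·m

γ = 0.93 × 9.81 = 9.1233 kN/m³.
With the apex down, the centroid sits h/3 = 3.01/3 = 1.00333 m below the base (the top edge), so the centroid depth is h_c = 6.3 + 1.00333 = 7.30333 m.
A = ½ × 2.7 × 3.01 = 4.0635 m².
Resultant F = γ·h_c·A = 9.1233 × 7.30333 × 4.0635 = 270.753 kN.
I_c = b·h³/36 = 2.7 × 3.01³/36 = 2.04532 m⁴.
Centre of pressure: y_p = y_c + I_c/(y_c·A) = 7.30333 + 2.04532/(7.30333 × 4.0635) = 7.30333 + 0.0689192 = 7.37225 m along the plane.
The resultant acts 1.00333 + 0.0689192 = 1.07225 m (along the plate) below the hinge at the top edge, so the moment about the hinge is M = F × 1.07225 = 270.753 × 1.07225 = 290.315 kN·m.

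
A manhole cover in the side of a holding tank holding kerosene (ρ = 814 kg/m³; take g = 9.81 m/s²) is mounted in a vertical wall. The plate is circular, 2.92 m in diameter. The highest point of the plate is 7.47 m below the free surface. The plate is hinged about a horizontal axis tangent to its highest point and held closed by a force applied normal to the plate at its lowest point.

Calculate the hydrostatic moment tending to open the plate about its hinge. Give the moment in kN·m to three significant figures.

γ = ρg = 814 × 9.81 / 1000 = 7.98534 kN/m³.
The centroid is at the centre, 1.46 m below the top of the plate, so the centroid depth is h_c = 7.47 + 1.46 = 8.93 m.
A = π(1.46)² = 6.69662 m².
Resultant F = γ·h_c·A = 7.98534 × 8.93 × 6.69662 = 477.53 kN.
I_c = πr⁴/4 = π × 1.46⁴/4 = 3.56863 m⁴.
Centre of pressure: y_p = y_c + I_c/(y_c·A) = 8.93 + 3.56863/(8.93 × 6.69662) = 8.93 + 0.0596753 = 8.98968 m along the plane.
The resultant acts 1.46 + 0.0596753 = 1.51968 m (along the plate) below the hinge at the top edge, so the moment about the hinge is M = F × 1.51968 = 477.53 × 1.51968 = 725.693 kN·m.

M ≈ 726 kN·m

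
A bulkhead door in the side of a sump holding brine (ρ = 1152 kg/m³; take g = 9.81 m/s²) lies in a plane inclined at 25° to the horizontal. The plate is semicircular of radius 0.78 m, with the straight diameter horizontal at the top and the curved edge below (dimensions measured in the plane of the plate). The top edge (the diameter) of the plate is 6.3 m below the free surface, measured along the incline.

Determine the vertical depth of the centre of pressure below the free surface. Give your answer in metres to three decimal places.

γ = ρg = 1152 × 9.81 / 1000 = 11.30112 kN/m³.
Let θ = 25° be the plate's angle to the horizontal; measure y along the incline from where the plane meets the free surface. Vertical depth h = y·sinθ with sinθ = 0.422618.
The centroid of a semicircle lies 4r/(3π) = 0.331042 m from the diameter, here below the top edge, so y_c = 6.3 + 0.331042 = 6.63104 m and h_c = 6.63104 × 0.422618 = 2.8024 m.
A = πr²/2 = π × 0.78²/2 = 0.955672 m².
Resultant F = γ·h_c·A = 11.30112 × 2.8024 × 0.955672 = 30.2664 kN.
I_c = (π/8 − 8/(9π))·r⁴ = 0.109757 × 0.78⁴ = 0.0406266 m⁴.
Centre of pressure: y_p = y_c + I_c/(y_c·A) = 6.63104 + 0.0406266/(6.63104 × 0.955672) = 6.63104 + 0.00641091 = 6.63745 m along the plane.
Vertically, h_p = y_p·sinθ = 6.63745 × 0.422618 = 2.80511 m.

h_p = 2.805 m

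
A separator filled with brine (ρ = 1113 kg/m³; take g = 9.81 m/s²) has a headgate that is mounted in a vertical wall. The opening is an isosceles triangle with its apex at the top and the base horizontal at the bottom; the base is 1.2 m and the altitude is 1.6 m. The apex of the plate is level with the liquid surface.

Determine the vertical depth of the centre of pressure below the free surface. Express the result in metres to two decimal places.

γ = ρg = 1113 × 9.81 / 1000 = 10.91853 kN/m³.
With the apex up, the centroid sits 2h/3 = 2 × 1.6/3 = 1.06667 m below the apex, so the centroid depth is h_c = 1.06667 m.
A = ½ × 1.2 × 1.6 = 0.96 m².
Resultant F = γ·h_c·A = 10.91853 × 1.06667 × 0.96 = 11.1806 kN.
I_c = b·h³/36 = 1.2 × 1.6³/36 = 0.136533 m⁴.
Centre of pressure: y_p = y_c + I_c/(y_c·A) = 1.06667 + 0.136533/(1.06667 × 0.96) = 1.06667 + 0.133333 = 1.2 m along the plane.

h_p = 1.20 m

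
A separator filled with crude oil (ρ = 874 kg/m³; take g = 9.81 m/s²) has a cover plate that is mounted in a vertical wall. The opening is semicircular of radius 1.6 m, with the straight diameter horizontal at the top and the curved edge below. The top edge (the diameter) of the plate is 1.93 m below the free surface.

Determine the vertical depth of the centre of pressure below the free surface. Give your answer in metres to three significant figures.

γ = ρg = 874 × 9.81 / 1000 = 8.57394 kN/m³.
The centroid of a semicircle lies 4r/(3π) = 0.679061 m from the diameter, here below the top edge, so the centroid depth is h_c = 1.93 + 0.679061 = 2.60906 m.
A = πr²/2 = π × 1.6²/2 = 4.02124 m².
Resultant F = γ·h_c·A = 8.57394 × 2.60906 × 4.02124 = 89.9548 kN.
I_c = (π/8 − 8/(9π))·r⁴ = 0.109757 × 1.6⁴ = 0.719303 m⁴.
Centre of pressure: y_p = y_c + I_c/(y_c·A) = 2.60906 + 0.719303/(2.60906 × 4.02124) = 2.60906 + 0.0685595 = 2.67762 m along the plane.

h_p = 2.68 m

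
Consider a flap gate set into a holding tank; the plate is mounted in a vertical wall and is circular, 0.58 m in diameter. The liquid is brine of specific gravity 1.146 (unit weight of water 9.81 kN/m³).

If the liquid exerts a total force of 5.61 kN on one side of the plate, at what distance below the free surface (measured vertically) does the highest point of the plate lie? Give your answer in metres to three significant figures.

d_top ≈ 1.60 m

γ = 1.146 × 9.81 = 11.24226 kN/m³.
A = π(0.29)² = 0.264208 m².
From F = γ·h_c·A, the centroid depth is h_c = 5.61/(11.24226 × 0.264208) = 1.8887 m.
The centroid is at the centre, 0.29 m below the top of the plate, so the highest point sits at h_top = 1.8887 − 0.29 = 1.5987 m below the surface.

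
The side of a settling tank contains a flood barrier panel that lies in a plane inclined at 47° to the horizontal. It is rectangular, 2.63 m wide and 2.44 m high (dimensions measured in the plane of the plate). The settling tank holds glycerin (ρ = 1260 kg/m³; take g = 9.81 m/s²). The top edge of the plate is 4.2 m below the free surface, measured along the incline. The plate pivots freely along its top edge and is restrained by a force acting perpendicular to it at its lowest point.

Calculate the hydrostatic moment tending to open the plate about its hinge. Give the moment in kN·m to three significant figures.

γ = ρg = 1260 × 9.81 / 1000 = 12.3606 kN/m³.
Let θ = 47° be the plate's angle to the horizontal; measure y along the incline from where the plane meets the free surface. Vertical depth h = y·sinθ with sinθ = 0.731354.
The centroid lies 2.44/2 = 1.22 m below the top edge, so y_c = 4.2 + 1.22 = 5.42 m and h_c = 5.42 × 0.731354 = 3.96394 m.
A = 2.63 × 2.44 = 6.4172 m².
Resultant F = γ·h_c·A = 12.3606 × 3.96394 × 6.4172 = 314.421 kN.
I_c = b·h³/12 = 2.63 × 2.44³/12 = 3.18379 m⁴.
Centre of pressure: y_p = y_c + I_c/(y_c·A) = 5.42 + 3.18379/(5.42 × 6.4172) = 5.42 + 0.0915376 = 5.51154 m along the plane.
The resultant acts 1.22 + 0.0915376 = 1.31154 m (along the plate) below the hinge at the top edge, so the moment about the hinge is M = F × 1.31154 = 314.421 × 1.31154 = 412.376 kN·m.

M ≈ 412 kN·m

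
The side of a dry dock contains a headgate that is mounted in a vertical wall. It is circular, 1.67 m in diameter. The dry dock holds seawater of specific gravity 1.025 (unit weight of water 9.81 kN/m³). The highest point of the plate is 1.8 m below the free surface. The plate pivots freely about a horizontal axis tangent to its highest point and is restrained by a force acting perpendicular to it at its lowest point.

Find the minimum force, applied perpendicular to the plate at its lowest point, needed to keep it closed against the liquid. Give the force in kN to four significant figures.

P ≈ 31.32 kN

γ = 1.025 × 9.81 = 10.05525 kN/m³.
The centroid is at the centre, 0.835 m below the top of the plate, so the centroid depth is h_c = 1.8 + 0.835 = 2.635 m.
A = π(0.835)² = 2.1904 m².
Resultant F = γ·h_c·A = 10.05525 × 2.635 × 2.1904 = 58.0359 kN.
I_c = πr⁴/4 = π × 0.835⁴/4 = 0.3818 m⁴.
Centre of pressure: y_p = y_c + I_c/(y_c·A) = 2.635 + 0.3818/(2.635 × 2.1904) = 2.635 + 0.0661503 = 2.70115 m along the plane.
The resultant acts 0.835 + 0.0661503 = 0.90115 m (along the plate) below the hinge at the top edge, so the moment about the hinge is M = F × 0.90115 = 58.0359 × 0.90115 = 52.2991 kN·m.
A normal force at the bottom, 1.67 m from the hinge, must supply this moment: P = 52.2991/1.67 = 31.3168 kN.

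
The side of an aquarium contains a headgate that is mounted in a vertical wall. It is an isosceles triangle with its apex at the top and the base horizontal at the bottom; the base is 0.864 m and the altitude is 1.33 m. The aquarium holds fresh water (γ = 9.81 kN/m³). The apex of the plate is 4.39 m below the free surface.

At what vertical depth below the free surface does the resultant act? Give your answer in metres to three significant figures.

γ = 9.81 kN/m³.
With the apex up, the centroid sits 2h/3 = 2 × 1.33/3 = 0.886667 m below the apex, so the centroid depth is h_c = 4.39 + 0.886667 = 5.27667 m.
A = ½ × 0.864 × 1.33 = 0.57456 m².
Resultant F = γ·h_c·A = 9.81 × 5.27667 × 0.57456 = 29.7416 kN.
I_c = b·h³/36 = 0.864 × 1.33³/36 = 0.0564633 m⁴.
Centre of pressure: y_p = y_c + I_c/(y_c·A) = 5.27667 + 0.0564633/(5.27667 × 0.57456) = 5.27667 + 0.0186239 = 5.29529 m along the plane.

h_p = 5.30 m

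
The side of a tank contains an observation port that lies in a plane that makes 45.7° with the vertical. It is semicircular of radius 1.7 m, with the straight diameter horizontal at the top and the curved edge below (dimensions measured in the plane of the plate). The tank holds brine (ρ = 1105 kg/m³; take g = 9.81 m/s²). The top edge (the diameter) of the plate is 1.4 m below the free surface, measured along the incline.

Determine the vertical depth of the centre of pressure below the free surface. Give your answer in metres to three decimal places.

γ = ρg = 1105 × 9.81 / 1000 = 10.84005 kN/m³.
The plate makes 45.7° with the vertical, i.e. θ = 90° − 45.7° = 44.3° to the horizontal. Measuring y along the incline from the free-surface line, vertical depth h = y·sinθ with sinθ = 0.698415.
The centroid of a semicircle lies 4r/(3π) = 0.721502 m from the diameter, here below the top edge, so y_c = 1.4 + 0.721502 = 2.1215 m and h_c = 2.1215 × 0.698415 = 1.48169 m.
A = πr²/2 = π × 1.7²/2 = 4.5396 m².
Resultant F = γ·h_c·A = 10.84005 × 1.48169 × 4.5396 = 72.9132 kN.
I_c = (π/8 − 8/(9π))·r⁴ = 0.109757 × 1.7⁴ = 0.916701 m⁴.
Centre of pressure: y_p = y_c + I_c/(y_c·A) = 2.1215 + 0.916701/(2.1215 × 4.5396) = 2.1215 + 0.0951847 = 2.21668 m along the plane.
Vertically, h_p = y_p·sinθ = 2.21668 × 0.698415 = 1.54816 m.

h_p = 1.548 m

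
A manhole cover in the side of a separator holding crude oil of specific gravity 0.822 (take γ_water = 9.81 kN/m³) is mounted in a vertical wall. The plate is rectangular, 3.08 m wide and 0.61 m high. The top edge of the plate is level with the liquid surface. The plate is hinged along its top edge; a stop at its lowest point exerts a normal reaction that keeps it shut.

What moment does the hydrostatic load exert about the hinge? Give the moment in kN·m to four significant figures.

M ≈ 1.879 kN·m

γ = 0.822 × 9.81 = 8.06382 kN/m³.
The centroid lies 0.61/2 = 0.305 m below the top edge, so the centroid depth is h_c = 0.305 m.
A = 3.08 × 0.61 = 1.8788 m².
Resultant F = γ·h_c·A = 8.06382 × 0.305 × 1.8788 = 4.62084 kN.
I_c = b·h³/12 = 3.08 × 0.61³/12 = 0.0582585 m⁴.
Centre of pressure: y_p = y_c + I_c/(y_c·A) = 0.305 + 0.0582585/(0.305 × 1.8788) = 0.305 + 0.101667 = 0.406667 m along the plane.
The resultant acts 0.305 + 0.101667 = 0.406667 m (along the plate) below the hinge at the top edge, so the moment about the hinge is M = F × 0.406667 = 4.62084 × 0.406667 = 1.87914 kN·m.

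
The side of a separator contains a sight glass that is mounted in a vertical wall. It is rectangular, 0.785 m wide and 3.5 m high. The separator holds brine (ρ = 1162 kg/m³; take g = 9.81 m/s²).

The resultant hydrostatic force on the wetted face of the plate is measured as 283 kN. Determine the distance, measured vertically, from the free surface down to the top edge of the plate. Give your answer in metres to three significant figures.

γ = ρg = 1162 × 9.81 / 1000 = 11.39922 kN/m³.
A = 0.785 × 3.5 = 2.7475 m².
From F = γ·h_c·A, the centroid depth is h_c = 283/(11.39922 × 2.7475) = 9.03595 m.
The centroid lies 3.5/2 = 1.75 m below the top edge, so the top edge sits at h_top = 9.03595 − 1.75 = 7.28595 m below the surface.

d_top ≈ 7.29 m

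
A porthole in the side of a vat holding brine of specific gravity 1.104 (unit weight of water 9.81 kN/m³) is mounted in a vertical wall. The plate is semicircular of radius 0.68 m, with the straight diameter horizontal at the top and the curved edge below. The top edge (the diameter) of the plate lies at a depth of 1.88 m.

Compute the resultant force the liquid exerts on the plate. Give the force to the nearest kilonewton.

F ≈ 17 kN

γ = 1.104 × 9.81 = 10.83024 kN/m³.
The centroid of a semicircle lies 4r/(3π) = 0.288601 m from the diameter, here below the top edge, so the centroid depth is h_c = 1.88 + 0.288601 = 2.1686 m.
A = πr²/2 = π × 0.68²/2 = 0.726336 m².
Resultant F = γ·h_c·A = 10.83024 × 2.1686 × 0.726336 = 17.0591 kN.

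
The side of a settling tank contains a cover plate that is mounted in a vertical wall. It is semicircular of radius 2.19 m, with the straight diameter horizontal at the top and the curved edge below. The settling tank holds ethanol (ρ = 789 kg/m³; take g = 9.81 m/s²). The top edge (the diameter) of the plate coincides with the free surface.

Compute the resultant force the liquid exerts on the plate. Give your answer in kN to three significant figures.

F ≈ 54.2 kN

γ = ρg = 789 × 9.81 / 1000 = 7.74009 kN/m³.
The centroid of a semicircle lies 4r/(3π) = 0.929465 m from the diameter, here below the top edge, so the centroid depth is h_c = 0.929465 m.
A = πr²/2 = π × 2.19²/2 = 7.5337 m².
Resultant F = γ·h_c·A = 7.74009 × 0.929465 × 7.5337 = 54.1985 kN.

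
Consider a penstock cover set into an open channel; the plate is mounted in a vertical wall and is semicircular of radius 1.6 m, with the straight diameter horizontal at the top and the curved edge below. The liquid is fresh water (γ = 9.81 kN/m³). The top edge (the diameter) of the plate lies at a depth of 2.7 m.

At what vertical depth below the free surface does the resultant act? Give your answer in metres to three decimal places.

h_p = 3.432 m

γ = 9.81 kN/m³.
The centroid of a semicircle lies 4r/(3π) = 0.679061 m from the diameter, here below the top edge, so the centroid depth is h_c = 2.7 + 0.679061 = 3.37906 m.
A = πr²/2 = π × 1.6²/2 = 4.02124 m².
Resultant F = γ·h_c·A = 9.81 × 3.37906 × 4.02124 = 133.298 kN.
I_c = (π/8 − 8/(9π))·r⁴ = 0.109757 × 1.6⁴ = 0.719303 m⁴.
Centre of pressure: y_p = y_c + I_c/(y_c·A) = 3.37906 + 0.719303/(3.37906 × 4.02124) = 3.37906 + 0.0529366 = 3.432 m along the plane.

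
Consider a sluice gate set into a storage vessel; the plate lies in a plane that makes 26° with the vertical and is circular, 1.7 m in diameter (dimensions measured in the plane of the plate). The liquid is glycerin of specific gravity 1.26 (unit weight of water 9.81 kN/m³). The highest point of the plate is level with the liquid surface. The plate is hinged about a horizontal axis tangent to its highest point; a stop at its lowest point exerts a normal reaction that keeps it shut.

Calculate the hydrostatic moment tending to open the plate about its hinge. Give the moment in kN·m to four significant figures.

γ = 1.26 × 9.81 = 12.3606 kN/m³.
The plate makes 26° with the vertical, i.e. θ = 90° − 26° = 64° to the horizontal. Measuring y along the incline from the free-surface line, vertical depth h = y·sinθ with sinθ = 0.898794.
The centroid is at the centre, 0.85 m below the top of the plate, so y_c = 0.85 m and h_c = 0.85 × 0.898794 = 0.763975 m.
A = π(0.85)² = 2.2698 m².
Resultant F = γ·h_c·A = 12.3606 × 0.763975 × 2.2698 = 21.4342 kN.
I_c = πr⁴/4 = π × 0.85⁴/4 = 0.409983 m⁴.
Centre of pressure: y_p = y_c + I_c/(y_c·A) = 0.85 + 0.409983/(0.85 × 2.2698) = 0.85 + 0.2125 = 1.0625 m along the plane.
The resultant acts 0.85 + 0.2125 = 1.0625 m (along the plate) below the hinge at the top edge, so the moment about the hinge is M = F × 1.0625 = 21.4342 × 1.0625 = 22.7738 kN·m.

M ≈ 22.77 kN·m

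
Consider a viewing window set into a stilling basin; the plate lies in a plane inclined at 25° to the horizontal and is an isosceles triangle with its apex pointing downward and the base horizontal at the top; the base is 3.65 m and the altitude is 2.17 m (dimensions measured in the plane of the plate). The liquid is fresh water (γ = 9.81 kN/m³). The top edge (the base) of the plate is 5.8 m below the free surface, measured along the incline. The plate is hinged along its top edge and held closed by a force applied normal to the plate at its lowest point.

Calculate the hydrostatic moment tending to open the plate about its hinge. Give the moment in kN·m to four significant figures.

M ≈ 81.77 kN·m

γ = 9.81 kN/m³.
Let θ = 25° be the plate's angle to the horizontal; measure y along the incline from where the plane meets the free surface. Vertical depth h = y·sinθ with sinθ = 0.422618.
With the apex down, the centroid sits h/3 = 2.17/3 = 0.723333 m below the base (the top edge), so y_c = 5.8 + 0.723333 = 6.52333 m and h_c = 6.52333 × 0.422618 = 2.75688 m.
A = ½ × 3.65 × 2.17 = 3.96025 m².
Resultant F = γ·h_c·A = 9.81 × 2.75688 × 3.96025 = 107.105 kN.
I_c = b·h³/36 = 3.65 × 2.17³/36 = 1.03602 m⁴.
Centre of pressure: y_p = y_c + I_c/(y_c·A) = 6.52333 + 1.03602/(6.52333 × 3.96025) = 6.52333 + 0.0401029 = 6.56343 m along the plane.
The resultant acts 0.723333 + 0.0401029 = 0.763436 m (along the plate) below the hinge at the top edge, so the moment about the hinge is M = F × 0.763436 = 107.105 × 0.763436 = 81.7678 kN·m.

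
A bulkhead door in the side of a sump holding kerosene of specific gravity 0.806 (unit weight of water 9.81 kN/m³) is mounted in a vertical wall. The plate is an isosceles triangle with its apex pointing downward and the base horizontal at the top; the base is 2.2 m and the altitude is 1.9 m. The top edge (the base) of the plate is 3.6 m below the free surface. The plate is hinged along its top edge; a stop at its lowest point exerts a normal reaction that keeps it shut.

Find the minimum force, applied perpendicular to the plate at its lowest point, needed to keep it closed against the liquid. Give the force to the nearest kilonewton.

P ≈ 25 kN

γ = 0.806 × 9.81 = 7.90686 kN/m³.
With the apex down, the centroid sits h/3 = 1.9/3 = 0.633333 m below the base (the top edge), so the centroid depth is h_c = 3.6 + 0.633333 = 4.23333 m.
A = ½ × 2.2 × 1.9 = 2.09 m².
Resultant F = γ·h_c·A = 7.90686 × 4.23333 × 2.09 = 69.9572 kN.
I_c = b·h³/36 = 2.2 × 1.9³/36 = 0.419161 m⁴.
Centre of pressure: y_p = y_c + I_c/(y_c·A) = 4.23333 + 0.419161/(4.23333 × 2.09) = 4.23333 + 0.0473754 = 4.28071 m along the plane.
The resultant acts 0.633333 + 0.0473754 = 0.680708 m (along the plate) below the hinge at the top edge, so the moment about the hinge is M = F × 0.680708 = 69.9572 × 0.680708 = 47.6204 kN·m.
A normal force at the bottom, 1.9 m from the hinge, must supply this moment: P = 47.6204/1.9 = 25.0634 kN.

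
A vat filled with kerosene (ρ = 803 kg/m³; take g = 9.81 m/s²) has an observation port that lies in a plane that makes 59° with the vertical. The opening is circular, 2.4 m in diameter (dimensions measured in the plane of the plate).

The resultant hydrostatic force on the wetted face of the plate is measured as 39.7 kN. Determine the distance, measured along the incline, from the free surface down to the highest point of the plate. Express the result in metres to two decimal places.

y_top ≈ 0.96 m

γ = ρg = 803 × 9.81 / 1000 = 7.87743 kN/m³.
A = π(1.2)² = 4.52389 m².
From F = γ·h_c·A, the centroid depth is h_c = 39.7/(7.87743 × 4.52389) = 1.11402 m.
The plate makes 59° with the vertical, i.e. θ = 90° − 59° = 31° to the horizontal. Measuring y along the incline from the free-surface line, vertical depth h = y·sinθ with sinθ = 0.515038.
Along the incline, y_c = h_c/sinθ = 1.11402/0.515038 = 2.16299 m.
The centroid is at the centre, 1.2 m below the top of the plate, so the highest point sits at y_top = 2.16299 − 1.2 = 0.96299 m along the incline.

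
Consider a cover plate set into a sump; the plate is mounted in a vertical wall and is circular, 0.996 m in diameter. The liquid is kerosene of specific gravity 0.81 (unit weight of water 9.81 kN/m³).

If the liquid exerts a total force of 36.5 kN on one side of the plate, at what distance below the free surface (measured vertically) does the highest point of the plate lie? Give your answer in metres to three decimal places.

γ = 0.81 × 9.81 = 7.9461 kN/m³.
A = π(0.498)² = 0.779128 m².
From F = γ·h_c·A, the centroid depth is h_c = 36.5/(7.9461 × 0.779128) = 5.89563 m.
The centroid is at the centre, 0.498 m below the top of the plate, so the highest point sits at h_top = 5.89563 − 0.498 = 5.39763 m below the surface.

d_top ≈ 5.398 m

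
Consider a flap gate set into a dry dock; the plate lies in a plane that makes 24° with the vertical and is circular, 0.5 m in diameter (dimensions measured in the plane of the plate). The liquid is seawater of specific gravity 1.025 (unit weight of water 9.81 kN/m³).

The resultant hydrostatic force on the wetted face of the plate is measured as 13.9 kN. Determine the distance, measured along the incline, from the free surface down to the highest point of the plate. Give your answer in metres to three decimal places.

y_top ≈ 7.457 m

γ = 1.025 × 9.81 = 10.05525 kN/m³.
A = π(0.25)² = 0.19635 m².
From F = γ·h_c·A, the centroid depth is h_c = 13.9/(10.05525 × 0.19635) = 7.0403 m.
The plate makes 24° with the vertical, i.e. θ = 90° − 24° = 66° to the horizontal. Measuring y along the incline from the free-surface line, vertical depth h = y·sinθ with sinθ = 0.913545.
Along the incline, y_c = h_c/sinθ = 7.0403/0.913545 = 7.70657 m.
The centroid is at the centre, 0.25 m below the top of the plate, so the highest point sits at y_top = 7.70657 − 0.25 = 7.45657 m along the incline.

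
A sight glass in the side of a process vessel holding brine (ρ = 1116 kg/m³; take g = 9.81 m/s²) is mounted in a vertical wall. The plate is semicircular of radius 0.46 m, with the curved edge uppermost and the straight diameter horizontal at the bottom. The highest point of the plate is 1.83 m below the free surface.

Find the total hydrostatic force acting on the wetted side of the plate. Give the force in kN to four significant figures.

F ≈ 7.623 kN

γ = ρg = 1116 × 9.81 / 1000 = 10.94796 kN/m³.
The centroid lies 4r/(3π) = 0.19523 m above the diameter, so r − 4r/(3π) = 0.46 − 0.19523 = 0.26477 m below the topmost point, so the centroid depth is h_c = 1.83 + 0.26477 = 2.09477 m.
A = πr²/2 = π × 0.46²/2 = 0.332381 m².
Resultant F = γ·h_c·A = 10.94796 × 2.09477 × 0.332381 = 7.62265 kN.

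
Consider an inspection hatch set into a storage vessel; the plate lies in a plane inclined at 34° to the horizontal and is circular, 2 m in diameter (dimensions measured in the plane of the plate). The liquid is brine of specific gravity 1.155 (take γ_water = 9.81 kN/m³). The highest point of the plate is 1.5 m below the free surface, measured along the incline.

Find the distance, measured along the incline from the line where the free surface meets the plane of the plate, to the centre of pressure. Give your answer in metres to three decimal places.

y_p = 2.600 m

γ = 1.155 × 9.81 = 11.33055 kN/m³.
Let θ = 34° be the plate's angle to the horizontal; measure y along the incline from where the plane meets the free surface. Vertical depth h = y·sinθ with sinθ = 0.559193.
The centroid is at the centre, 1 m below the top of the plate, so y_c = 1.5 + 1 = 2.5 m and h_c = 2.5 × 0.559193 = 1.39798 m.
A = π(1)² = 3.14159 m².
Resultant F = γ·h_c·A = 11.33055 × 1.39798 × 3.14159 = 49.7624 kN.
I_c = πr⁴/4 = π × 1⁴/4 = 0.785398 m⁴.
Centre of pressure: y_p = y_c + I_c/(y_c·A) = 2.5 + 0.785398/(2.5 × 3.14159) = 2.5 + 0.1 = 2.6 m along the plane.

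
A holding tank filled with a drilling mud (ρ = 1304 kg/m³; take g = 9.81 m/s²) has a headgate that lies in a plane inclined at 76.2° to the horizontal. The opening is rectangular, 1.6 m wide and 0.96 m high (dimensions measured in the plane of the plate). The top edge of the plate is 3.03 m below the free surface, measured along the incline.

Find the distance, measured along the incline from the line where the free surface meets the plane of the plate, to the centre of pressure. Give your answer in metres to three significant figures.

y_p = 3.53 m

γ = ρg = 1304 × 9.81 / 1000 = 12.79224 kN/m³.
Let θ = 76.2° be the plate's angle to the horizontal; measure y along the incline from where the plane meets the free surface. Vertical depth h = y·sinθ with sinθ = 0.971134.
The centroid lies 0.96/2 = 0.48 m below the top edge, so y_c = 3.03 + 0.48 = 3.51 m and h_c = 3.51 × 0.971134 = 3.40868 m.
A = 1.6 × 0.96 = 1.536 m².
Resultant F = γ·h_c·A = 12.79224 × 3.40868 × 1.536 = 66.9767 kN.
I_c = b·h³/12 = 1.6 × 0.96³/12 = 0.117965 m⁴.
Centre of pressure: y_p = y_c + I_c/(y_c·A) = 3.51 + 0.117965/(3.51 × 1.536) = 3.51 + 0.0218804 = 3.53188 m along the plane.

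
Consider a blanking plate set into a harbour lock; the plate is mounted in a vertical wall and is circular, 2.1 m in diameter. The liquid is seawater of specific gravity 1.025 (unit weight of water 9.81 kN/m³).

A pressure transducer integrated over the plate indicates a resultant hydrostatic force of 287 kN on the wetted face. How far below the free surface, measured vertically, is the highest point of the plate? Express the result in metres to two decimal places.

γ = 1.025 × 9.81 = 10.05525 kN/m³.
A = π(1.05)² = 3.46361 m².
From F = γ·h_c·A, the centroid depth is h_c = 287/(10.05525 × 3.46361) = 8.24062 m.
The centroid is at the centre, 1.05 m below the top of the plate, so the highest point sits at h_top = 8.24062 − 1.05 = 7.19062 m below the surface.

d_top ≈ 7.19 m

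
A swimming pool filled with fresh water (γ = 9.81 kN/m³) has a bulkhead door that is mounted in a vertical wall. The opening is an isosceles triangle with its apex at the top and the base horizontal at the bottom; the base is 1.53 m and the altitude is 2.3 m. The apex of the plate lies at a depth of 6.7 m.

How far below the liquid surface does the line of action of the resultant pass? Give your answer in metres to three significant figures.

h_p = 8.27 m

γ = 9.81 kN/m³.
With the apex up, the centroid sits 2h/3 = 2 × 2.3/3 = 1.53333 m below the apex, so the centroid depth is h_c = 6.7 + 1.53333 = 8.23333 m.
A = ½ × 1.53 × 2.3 = 1.7595 m².
Resultant F = γ·h_c·A = 9.81 × 8.23333 × 1.7595 = 142.113 kN.
I_c = b·h³/36 = 1.53 × 2.3³/36 = 0.517097 m⁴.
Centre of pressure: y_p = y_c + I_c/(y_c·A) = 8.23333 + 0.517097/(8.23333 × 1.7595) = 8.23333 + 0.035695 = 8.26903 m along the plane.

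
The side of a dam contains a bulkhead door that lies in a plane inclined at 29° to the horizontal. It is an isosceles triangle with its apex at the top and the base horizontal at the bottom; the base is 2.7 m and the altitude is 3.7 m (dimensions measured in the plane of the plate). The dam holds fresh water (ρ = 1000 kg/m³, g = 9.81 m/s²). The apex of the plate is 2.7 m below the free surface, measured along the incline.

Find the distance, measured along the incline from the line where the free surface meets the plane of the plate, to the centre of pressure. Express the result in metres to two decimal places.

y_p = 5.31 m

γ = ρg = 1000 × 9.81 = 9810 N/m³ = 9.81 kN/m³.
Let θ = 29° be the plate's angle to the horizontal; measure y along the incline from where the plane meets the free surface. Vertical depth h = y·sinθ with sinθ = 0.484810.
With the apex up, the centroid sits 2h/3 = 2 × 3.7/3 = 2.46667 m below the apex, so y_c = 2.7 + 2.46667 = 5.16667 m and h_c = 5.16667 × 0.484810 = 2.50485 m.
A = ½ × 2.7 × 3.7 = 4.995 m².
Resultant F = γ·h_c·A = 9.81 × 2.50485 × 4.995 = 122.74 kN.
I_c = b·h³/36 = 2.7 × 3.7³/36 = 3.79898 m⁴.
Centre of pressure: y_p = y_c + I_c/(y_c·A) = 5.16667 + 3.79898/(5.16667 × 4.995) = 5.16667 + 0.147204 = 5.31387 m along the plane.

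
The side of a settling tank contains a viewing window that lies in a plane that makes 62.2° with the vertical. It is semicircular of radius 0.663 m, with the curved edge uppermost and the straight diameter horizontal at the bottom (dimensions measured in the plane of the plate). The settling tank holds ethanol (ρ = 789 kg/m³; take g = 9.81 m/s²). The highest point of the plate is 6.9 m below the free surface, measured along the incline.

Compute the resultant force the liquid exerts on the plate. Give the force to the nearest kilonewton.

F ≈ 18 kN

γ = ρg = 789 × 9.81 / 1000 = 7.74009 kN/m³.
The plate makes 62.2° with the vertical, i.e. θ = 90° − 62.2° = 27.8° to the horizontal. Measuring y along the incline from the free-surface line, vertical depth h = y·sinθ with sinθ = 0.466387.
The centroid lies 4r/(3π) = 0.281386 m above the diameter, so r − 4r/(3π) = 0.663 − 0.281386 = 0.381614 m below the topmost point, so y_c = 6.9 + 0.381614 = 7.28161 m and h_c = 7.28161 × 0.466387 = 3.39605 m.
A = πr²/2 = π × 0.663²/2 = 0.690473 m².
Resultant F = γ·h_c·A = 7.74009 × 3.39605 × 0.690473 = 18.1496 kN.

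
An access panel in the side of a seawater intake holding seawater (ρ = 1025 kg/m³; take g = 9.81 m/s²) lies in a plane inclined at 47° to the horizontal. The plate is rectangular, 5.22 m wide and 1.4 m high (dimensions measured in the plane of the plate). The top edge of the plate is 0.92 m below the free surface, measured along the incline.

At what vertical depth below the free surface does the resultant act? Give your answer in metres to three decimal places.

γ = ρg = 1025 × 9.81 / 1000 = 10.05525 kN/m³.
Let θ = 47° be the plate's angle to the horizontal; measure y along the incline from where the plane meets the free surface. Vertical depth h = y·sinθ with sinθ = 0.731354.
The centroid lies 1.4/2 = 0.7 m below the top edge, so y_c = 0.92 + 0.7 = 1.62 m and h_c = 1.62 × 0.731354 = 1.18479 m.
A = 5.22 × 1.4 = 7.308 m².
Resultant F = γ·h_c·A = 10.05525 × 1.18479 × 7.308 = 87.0628 kN.
I_c = b·h³/12 = 5.22 × 1.4³/12 = 1.19364 m⁴.
Centre of pressure: y_p = y_c + I_c/(y_c·A) = 1.62 + 1.19364/(1.62 × 7.308) = 1.62 + 0.100823 = 1.72082 m along the plane.
Vertically, h_p = y_p·sinθ = 1.72082 × 0.731354 = 1.25853 m.

h_p = 1.259 m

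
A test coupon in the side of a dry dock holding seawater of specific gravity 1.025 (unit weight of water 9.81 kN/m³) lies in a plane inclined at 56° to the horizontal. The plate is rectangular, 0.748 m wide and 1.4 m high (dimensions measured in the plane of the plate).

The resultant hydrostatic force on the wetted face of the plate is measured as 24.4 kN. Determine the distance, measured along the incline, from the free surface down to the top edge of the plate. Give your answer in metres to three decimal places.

γ = 1.025 × 9.81 = 10.05525 kN/m³.
A = 0.748 × 1.4 = 1.0472 m².
From F = γ·h_c·A, the centroid depth is h_c = 24.4/(10.05525 × 1.0472) = 2.31722 m.
Let θ = 56° be the plate's angle to the horizontal; measure y along the incline from where the plane meets the free surface. Vertical depth h = y·sinθ with sinθ = 0.829038.
Along the incline, y_c = h_c/sinθ = 2.31722/0.829038 = 2.79507 m.
The centroid lies 1.4/2 = 0.7 m below the top edge, so the top edge sits at y_top = 2.79507 − 0.7 = 2.09507 m along the incline.

y_top ≈ 2.095 m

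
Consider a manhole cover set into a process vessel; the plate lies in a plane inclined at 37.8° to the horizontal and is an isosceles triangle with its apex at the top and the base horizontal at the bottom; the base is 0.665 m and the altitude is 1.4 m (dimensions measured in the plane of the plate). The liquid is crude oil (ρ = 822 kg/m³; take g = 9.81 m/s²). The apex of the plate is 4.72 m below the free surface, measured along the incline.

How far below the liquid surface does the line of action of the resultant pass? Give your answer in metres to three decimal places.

γ = ρg = 822 × 9.81 / 1000 = 8.06382 kN/m³.
Let θ = 37.8° be the plate's angle to the horizontal; measure y along the incline from where the plane meets the free surface. Vertical depth h = y·sinθ with sinθ = 0.612907.
With the apex up, the centroid sits 2h/3 = 2 × 1.4/3 = 0.933333 m below the apex, so y_c = 4.72 + 0.933333 = 5.65333 m and h_c = 5.65333 × 0.612907 = 3.46497 m.
A = ½ × 0.665 × 1.4 = 0.4655 m².
Resultant F = γ·h_c·A = 8.06382 × 3.46497 × 0.4655 = 13.0065 kN.
I_c = b·h³/36 = 0.665 × 1.4³/36 = 0.0506878 m⁴.
Centre of pressure: y_p = y_c + I_c/(y_c·A) = 5.65333 + 0.0506878/(5.65333 × 0.4655) = 5.65333 + 0.019261 = 5.67259 m along the plane.
Vertically, h_p = y_p·sinθ = 5.67259 × 0.612907 = 3.47677 m.

h_p = 3.477 m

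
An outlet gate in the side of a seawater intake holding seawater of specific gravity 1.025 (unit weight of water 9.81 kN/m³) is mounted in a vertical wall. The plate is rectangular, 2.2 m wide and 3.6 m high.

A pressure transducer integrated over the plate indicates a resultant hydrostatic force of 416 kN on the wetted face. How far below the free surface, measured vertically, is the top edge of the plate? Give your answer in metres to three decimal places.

d_top ≈ 3.424 m

γ = 1.025 × 9.81 = 10.05525 kN/m³.
A = 2.2 × 3.6 = 7.92 m².
From F = γ·h_c·A, the centroid depth is h_c = 416/(10.05525 × 7.92) = 5.22366 m.
The centroid lies 3.6/2 = 1.8 m below the top edge, so the top edge sits at h_top = 5.22366 − 1.8 = 3.42366 m below the surface.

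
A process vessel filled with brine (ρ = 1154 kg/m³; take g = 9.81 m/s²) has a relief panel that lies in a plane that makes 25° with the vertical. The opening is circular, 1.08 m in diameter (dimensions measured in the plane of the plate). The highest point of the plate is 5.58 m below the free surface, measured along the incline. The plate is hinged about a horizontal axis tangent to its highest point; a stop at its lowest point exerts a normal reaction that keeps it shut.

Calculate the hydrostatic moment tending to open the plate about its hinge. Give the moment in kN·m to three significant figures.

γ = ρg = 1154 × 9.81 / 1000 = 11.32074 kN/m³.
The plate makes 25° with the vertical, i.e. θ = 90° − 25° = 65° to the horizontal. Measuring y along the incline from the free-surface line, vertical depth h = y·sinθ with sinθ = 0.906308.
The centroid is at the centre, 0.54 m below the top of the plate, so y_c = 5.58 + 0.54 = 6.12 m and h_c = 6.12 × 0.906308 = 5.5466 m.
A = π(0.54)² = 0.916088 m².
Resultant F = γ·h_c·A = 11.32074 × 5.5466 × 0.916088 = 57.5226 kN.
I_c = πr⁴/4 = π × 0.54⁴/4 = 0.0667828 m⁴.
Centre of pressure: y_p = y_c + I_c/(y_c·A) = 6.12 + 0.0667828/(6.12 × 0.916088) = 6.12 + 0.0119118 = 6.13191 m along the plane.
The resultant acts 0.54 + 0.0119118 = 0.551912 m (along the plate) below the hinge at the top edge, so the moment about the hinge is M = F × 0.551912 = 57.5226 × 0.551912 = 31.7474 kN·m.

M ≈ 31.7 kN·m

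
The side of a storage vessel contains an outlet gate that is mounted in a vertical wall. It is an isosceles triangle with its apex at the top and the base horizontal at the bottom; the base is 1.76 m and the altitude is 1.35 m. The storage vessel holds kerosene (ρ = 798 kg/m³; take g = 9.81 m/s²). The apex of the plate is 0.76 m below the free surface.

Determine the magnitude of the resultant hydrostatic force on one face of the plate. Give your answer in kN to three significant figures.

F ≈ 15.4 kN

γ = ρg = 798 × 9.81 / 1000 = 7.82838 kN/m³.
With the apex up, the centroid sits 2h/3 = 2 × 1.35/3 = 0.9 m below the apex, so the centroid depth is h_c = 0.76 + 0.9 = 1.66 m.
A = ½ × 1.76 × 1.35 = 1.188 m².
Resultant F = γ·h_c·A = 7.82838 × 1.66 × 1.188 = 15.4382 kN.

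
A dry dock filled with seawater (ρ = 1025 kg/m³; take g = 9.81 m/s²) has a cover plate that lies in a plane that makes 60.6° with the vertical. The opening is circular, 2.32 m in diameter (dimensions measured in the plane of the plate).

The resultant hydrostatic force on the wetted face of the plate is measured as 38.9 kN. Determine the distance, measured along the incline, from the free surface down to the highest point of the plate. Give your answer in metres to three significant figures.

y_top ≈ 0.704 m

γ = ρg = 1025 × 9.81 / 1000 = 10.05525 kN/m³.
A = π(1.16)² = 4.22733 m².
From F = γ·h_c·A, the centroid depth is h_c = 38.9/(10.05525 × 4.22733) = 0.915146 m.
The plate makes 60.6° with the vertical, i.e. θ = 90° − 60.6° = 29.4° to the horizontal. Measuring y along the incline from the free-surface line, vertical depth h = y·sinθ with sinθ = 0.490904.
Along the incline, y_c = h_c/sinθ = 0.915146/0.490904 = 1.86421 m.
The centroid is at the centre, 1.16 m below the top of the plate, so the highest point sits at y_top = 1.86421 − 1.16 = 0.70421 m along the incline.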